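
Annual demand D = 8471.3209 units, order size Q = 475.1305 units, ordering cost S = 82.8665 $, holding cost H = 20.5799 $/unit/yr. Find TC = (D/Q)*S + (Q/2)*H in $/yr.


Ordering cost = D*S/Q = 1477.4651
Holding cost = Q*H/2 = 4889.0691
TC = 1477.4651 + 4889.0691 = 6366.5341

6366.5341 $/yr


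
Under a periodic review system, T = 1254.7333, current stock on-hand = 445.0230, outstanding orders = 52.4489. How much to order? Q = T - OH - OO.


Inventory position = OH + OO = 445.0230 + 52.4489 = 497.4719
Q = 1254.7333 - 497.4719 = 757.2614

757.2614 units


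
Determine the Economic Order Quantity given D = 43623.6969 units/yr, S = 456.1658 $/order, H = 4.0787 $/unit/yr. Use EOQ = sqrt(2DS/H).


2*D*S = 2 * 43623.6969 * 456.1658 = 39799277.1907
2*D*S/H = 9757833.9154
EOQ = sqrt(9757833.9154) = 3123.7532

3123.7532 units


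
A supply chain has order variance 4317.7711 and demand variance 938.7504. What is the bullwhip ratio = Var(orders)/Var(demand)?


BW = 4317.7711 / 938.7504 = 4.5995

4.5995


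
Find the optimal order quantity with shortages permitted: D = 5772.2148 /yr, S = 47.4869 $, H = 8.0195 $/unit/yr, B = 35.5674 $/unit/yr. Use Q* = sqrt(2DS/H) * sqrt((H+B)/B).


sqrt(2DS/H) = 261.4565
sqrt((H+B)/B) = 1.1070
Q* = 261.4565 * 1.1070 = 289.4353

289.4353 units


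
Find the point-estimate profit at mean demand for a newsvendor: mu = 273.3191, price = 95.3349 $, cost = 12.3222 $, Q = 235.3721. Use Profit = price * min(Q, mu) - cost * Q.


Sales at mu = min(235.3721, 273.3191) = 235.3721
Revenue = 95.3349 * 235.3721 = 22439.1756
Total cost = 12.3222 * 235.3721 = 2900.3021
Profit = 22439.1756 - 2900.3021 = 19538.8735

19538.8735 $


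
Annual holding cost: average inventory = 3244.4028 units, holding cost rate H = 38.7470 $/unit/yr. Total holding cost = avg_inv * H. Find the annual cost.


Cost = 3244.4028 * 38.7470 = 125710.8753

125710.8753 $/yr


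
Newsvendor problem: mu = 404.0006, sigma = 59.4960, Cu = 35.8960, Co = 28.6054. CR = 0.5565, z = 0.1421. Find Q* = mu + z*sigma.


CR = Cu/(Cu+Co) = 35.8960/(35.8960+28.6054) = 0.5565
z = 0.1421
Q* = 404.0006 + 0.1421 * 59.4960 = 412.4550

412.4550 units


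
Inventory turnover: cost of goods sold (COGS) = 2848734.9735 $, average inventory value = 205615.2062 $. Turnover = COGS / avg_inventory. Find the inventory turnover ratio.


Turnover = 2848734.9735 / 205615.2062 = 13.8547

13.8547


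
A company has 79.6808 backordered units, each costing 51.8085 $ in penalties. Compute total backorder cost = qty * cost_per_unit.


Total = 79.6808 * 51.8085 = 4128.1427

4128.1427 $


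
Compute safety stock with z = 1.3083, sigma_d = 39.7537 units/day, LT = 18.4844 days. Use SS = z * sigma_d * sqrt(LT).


sqrt(LT) = sqrt(18.4844) = 4.2993
SS = 1.3083 * 39.7537 * 4.2993 = 223.6081

223.6081 units


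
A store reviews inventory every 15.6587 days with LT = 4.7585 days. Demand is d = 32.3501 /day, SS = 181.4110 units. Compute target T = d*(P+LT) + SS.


P + LT = 20.4172
d*(P+LT) = 32.3501 * 20.4172 = 660.4985
T = 660.4985 + 181.4110 = 841.9095

841.9095 units


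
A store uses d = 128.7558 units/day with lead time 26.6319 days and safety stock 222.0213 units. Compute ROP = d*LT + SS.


d*LT = 128.7558 * 26.6319 = 3429.0116
ROP = 3429.0116 + 222.0213 = 3651.0329

3651.0329 units


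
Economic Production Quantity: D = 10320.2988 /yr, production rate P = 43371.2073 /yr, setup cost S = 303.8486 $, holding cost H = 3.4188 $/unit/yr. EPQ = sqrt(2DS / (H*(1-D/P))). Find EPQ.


1 - D/P = 1 - 0.2380 = 0.7620
H*(1-D/P) = 2.6053
2DS = 6271616.6839
EPQ = sqrt(2407265.1089) = 1551.5364

1551.5364 units


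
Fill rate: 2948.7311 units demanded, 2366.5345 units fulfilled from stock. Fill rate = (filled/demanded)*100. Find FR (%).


FR = 2366.5345 / 2948.7311 * 100 = 80.2560

80.2560%


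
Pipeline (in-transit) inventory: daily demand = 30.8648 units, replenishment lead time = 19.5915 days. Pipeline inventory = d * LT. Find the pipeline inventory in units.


Pipeline = 30.8648 * 19.5915 = 604.6877

604.6877 units


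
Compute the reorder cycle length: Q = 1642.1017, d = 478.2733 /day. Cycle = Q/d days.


Cycle = 1642.1017 / 478.2733 = 3.4334

3.4334 days


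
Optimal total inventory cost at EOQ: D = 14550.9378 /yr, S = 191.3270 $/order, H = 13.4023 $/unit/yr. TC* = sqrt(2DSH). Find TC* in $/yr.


2*D*S*H = 74623665.3506
TC* = sqrt(74623665.3506) = 8638.4990

8638.4990 $/yr


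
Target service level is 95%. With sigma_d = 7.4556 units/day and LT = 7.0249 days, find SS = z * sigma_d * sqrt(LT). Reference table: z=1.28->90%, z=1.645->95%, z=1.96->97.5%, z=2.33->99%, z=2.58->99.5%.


From the table, SL = 95% corresponds to z = 1.645
sqrt(LT) = sqrt(7.0249) = 2.6505
SS = 1.645 * 7.4556 * 2.6505 = 32.5064

32.5064 units


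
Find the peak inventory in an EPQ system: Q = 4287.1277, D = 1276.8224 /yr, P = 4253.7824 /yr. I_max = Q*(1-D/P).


D/P = 0.3002
1 - D/P = 0.6998
I_max = 4287.1277 * 0.6998 = 3000.2963

3000.2963 units


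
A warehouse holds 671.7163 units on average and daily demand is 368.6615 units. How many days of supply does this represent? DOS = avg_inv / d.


DOS = 671.7163 / 368.6615 = 1.8220

1.8220 days


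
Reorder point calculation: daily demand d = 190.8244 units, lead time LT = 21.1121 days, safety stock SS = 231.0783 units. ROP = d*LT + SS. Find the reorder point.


d*LT = 190.8244 * 21.1121 = 4028.7038
ROP = 4028.7038 + 231.0783 = 4259.7821

4259.7821 units


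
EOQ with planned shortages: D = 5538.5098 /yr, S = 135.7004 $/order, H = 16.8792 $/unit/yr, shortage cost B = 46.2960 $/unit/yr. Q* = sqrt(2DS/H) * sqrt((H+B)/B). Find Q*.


sqrt(2DS/H) = 298.4187
sqrt((H+B)/B) = 1.1682
Q* = 298.4187 * 1.1682 = 348.6002

348.6002 units


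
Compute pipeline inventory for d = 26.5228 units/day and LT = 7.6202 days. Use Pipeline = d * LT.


Pipeline = 26.5228 * 7.6202 = 202.1090

202.1090 units


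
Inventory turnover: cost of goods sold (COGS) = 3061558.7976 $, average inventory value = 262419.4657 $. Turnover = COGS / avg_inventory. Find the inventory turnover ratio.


Turnover = 3061558.7976 / 262419.4657 = 11.6667

11.6667


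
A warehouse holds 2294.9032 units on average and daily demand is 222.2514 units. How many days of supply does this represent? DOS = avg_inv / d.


DOS = 2294.9032 / 222.2514 = 10.3257

10.3257 days


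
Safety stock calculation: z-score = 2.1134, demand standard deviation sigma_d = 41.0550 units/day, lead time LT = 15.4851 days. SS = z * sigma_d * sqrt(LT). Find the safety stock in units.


sqrt(LT) = sqrt(15.4851) = 3.9351
SS = 2.1134 * 41.0550 * 3.9351 = 341.4324

341.4324 units


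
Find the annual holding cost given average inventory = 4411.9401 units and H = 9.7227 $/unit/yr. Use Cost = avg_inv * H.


Cost = 4411.9401 * 9.7227 = 42895.9700

42895.9700 $/yr


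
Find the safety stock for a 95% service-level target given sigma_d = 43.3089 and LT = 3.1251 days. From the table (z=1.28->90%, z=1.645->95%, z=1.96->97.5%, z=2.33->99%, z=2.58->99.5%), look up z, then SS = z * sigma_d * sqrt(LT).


From the table, SL = 95% corresponds to z = 1.645
sqrt(LT) = sqrt(3.1251) = 1.7678
SS = 1.645 * 43.3089 * 1.7678 = 125.9433

125.9433 units


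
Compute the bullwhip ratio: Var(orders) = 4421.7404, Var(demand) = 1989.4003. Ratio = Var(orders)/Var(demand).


BW = 4421.7404 / 1989.4003 = 2.2226

2.2226


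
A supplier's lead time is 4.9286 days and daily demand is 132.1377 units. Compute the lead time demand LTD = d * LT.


LTD = 132.1377 * 4.9286 = 651.2539

651.2539 units


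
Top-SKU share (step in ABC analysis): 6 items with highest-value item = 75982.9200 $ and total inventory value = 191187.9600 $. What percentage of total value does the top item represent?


Top item = 75982.9200
Total = 191187.9600
Percentage = 75982.9200 / 191187.9600 * 100 = 39.7425

39.7425%


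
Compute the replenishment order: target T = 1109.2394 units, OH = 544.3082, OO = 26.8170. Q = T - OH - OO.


Inventory position = OH + OO = 544.3082 + 26.8170 = 571.1252
Q = 1109.2394 - 571.1252 = 538.1142

538.1142 units


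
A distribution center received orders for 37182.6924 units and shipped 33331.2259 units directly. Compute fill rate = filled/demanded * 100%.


FR = 33331.2259 / 37182.6924 * 100 = 89.6418

89.6418%


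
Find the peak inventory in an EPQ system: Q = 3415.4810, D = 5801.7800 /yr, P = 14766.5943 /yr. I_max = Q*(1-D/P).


D/P = 0.3929
1 - D/P = 0.6071
I_max = 3415.4810 * 0.6071 = 2073.5420

2073.5420 units


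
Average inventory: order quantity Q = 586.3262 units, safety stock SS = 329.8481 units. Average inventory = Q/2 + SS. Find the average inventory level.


Q/2 = 293.1631
Avg = 293.1631 + 329.8481 = 623.0112

623.0112 units


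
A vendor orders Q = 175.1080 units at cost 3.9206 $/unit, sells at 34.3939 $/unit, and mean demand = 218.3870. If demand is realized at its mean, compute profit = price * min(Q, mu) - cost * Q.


Sales at mu = min(175.1080, 218.3870) = 175.1080
Revenue = 34.3939 * 175.1080 = 6022.6470
Total cost = 3.9206 * 175.1080 = 686.5284
Profit = 6022.6470 - 686.5284 = 5336.1186

5336.1186 $


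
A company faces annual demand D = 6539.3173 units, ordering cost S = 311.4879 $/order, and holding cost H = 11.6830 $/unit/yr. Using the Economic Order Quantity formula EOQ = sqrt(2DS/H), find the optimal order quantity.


2*D*S = 2 * 6539.3173 * 311.4879 = 4073836.4264
2*D*S/H = 348697.8025
EOQ = sqrt(348697.8025) = 590.5064

590.5064 units


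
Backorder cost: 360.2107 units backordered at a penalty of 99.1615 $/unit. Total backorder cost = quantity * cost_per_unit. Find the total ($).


Total = 360.2107 * 99.1615 = 35719.0333

35719.0333 $


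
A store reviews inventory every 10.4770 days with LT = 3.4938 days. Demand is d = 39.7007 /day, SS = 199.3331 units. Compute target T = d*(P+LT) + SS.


P + LT = 13.9708
d*(P+LT) = 39.7007 * 13.9708 = 554.6505
T = 554.6505 + 199.3331 = 753.9836

753.9836 units


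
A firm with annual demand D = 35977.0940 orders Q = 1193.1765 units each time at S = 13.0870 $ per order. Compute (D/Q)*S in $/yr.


Number of orders = D/Q = 30.1524
Cost = 30.1524 * 13.0870 = 394.6040

394.6040 $/yr


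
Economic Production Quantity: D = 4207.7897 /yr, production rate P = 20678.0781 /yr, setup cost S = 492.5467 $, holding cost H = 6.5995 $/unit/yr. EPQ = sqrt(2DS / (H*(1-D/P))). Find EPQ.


1 - D/P = 1 - 0.2035 = 0.7965
H*(1-D/P) = 5.2566
2DS = 4145065.8621
EPQ = sqrt(788550.2428) = 888.0035

888.0035 units


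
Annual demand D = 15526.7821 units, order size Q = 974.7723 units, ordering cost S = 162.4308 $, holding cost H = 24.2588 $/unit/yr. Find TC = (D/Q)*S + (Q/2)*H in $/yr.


Ordering cost = D*S/Q = 2587.2992
Holding cost = Q*H/2 = 11823.4031
TC = 2587.2992 + 11823.4031 = 14410.7024

14410.7024 $/yr


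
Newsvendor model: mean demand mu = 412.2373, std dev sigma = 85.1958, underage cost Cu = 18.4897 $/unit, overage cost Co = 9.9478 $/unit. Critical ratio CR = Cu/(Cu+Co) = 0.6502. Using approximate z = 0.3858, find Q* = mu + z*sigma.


CR = Cu/(Cu+Co) = 18.4897/(18.4897+9.9478) = 0.6502
z = 0.3858
Q* = 412.2373 + 0.3858 * 85.1958 = 445.1058

445.1058 units


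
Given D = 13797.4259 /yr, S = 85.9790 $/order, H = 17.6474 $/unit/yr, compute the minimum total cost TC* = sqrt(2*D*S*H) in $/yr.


2*D*S*H = 41869828.8132
TC* = sqrt(41869828.8132) = 6470.6900

6470.6900 $/yr


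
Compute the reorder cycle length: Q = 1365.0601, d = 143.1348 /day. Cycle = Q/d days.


Cycle = 1365.0601 / 143.1348 = 9.5369

9.5369 days


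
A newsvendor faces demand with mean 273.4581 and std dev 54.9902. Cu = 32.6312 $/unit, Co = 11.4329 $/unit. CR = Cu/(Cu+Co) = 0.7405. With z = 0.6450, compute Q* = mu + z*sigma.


CR = Cu/(Cu+Co) = 32.6312/(32.6312+11.4329) = 0.7405
z = 0.6450
Q* = 273.4581 + 0.6450 * 54.9902 = 308.9268

308.9268 units


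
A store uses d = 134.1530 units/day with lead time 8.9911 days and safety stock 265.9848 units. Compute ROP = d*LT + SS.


d*LT = 134.1530 * 8.9911 = 1206.1830
ROP = 1206.1830 + 265.9848 = 1472.1678

1472.1678 units


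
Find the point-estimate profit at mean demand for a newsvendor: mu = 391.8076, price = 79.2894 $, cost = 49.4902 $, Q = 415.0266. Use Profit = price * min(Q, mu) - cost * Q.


Sales at mu = min(415.0266, 391.8076) = 391.8076
Revenue = 79.2894 * 391.8076 = 31066.1895
Total cost = 49.4902 * 415.0266 = 20539.7494
Profit = 31066.1895 - 20539.7494 = 10526.4401

10526.4401 $


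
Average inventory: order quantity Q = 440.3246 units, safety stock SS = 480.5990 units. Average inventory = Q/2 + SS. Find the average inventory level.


Q/2 = 220.1623
Avg = 220.1623 + 480.5990 = 700.7613

700.7613 units


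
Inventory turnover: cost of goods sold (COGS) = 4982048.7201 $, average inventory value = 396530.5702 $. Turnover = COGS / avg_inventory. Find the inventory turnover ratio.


Turnover = 4982048.7201 / 396530.5702 = 12.5641

12.5641


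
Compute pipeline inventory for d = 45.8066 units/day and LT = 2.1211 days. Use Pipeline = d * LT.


Pipeline = 45.8066 * 2.1211 = 97.1604

97.1604 units


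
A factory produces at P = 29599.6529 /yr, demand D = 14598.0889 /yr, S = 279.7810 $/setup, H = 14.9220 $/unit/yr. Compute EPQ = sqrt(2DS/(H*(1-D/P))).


1 - D/P = 1 - 0.4932 = 0.5068
H*(1-D/P) = 7.5627
2DS = 8168535.8211
EPQ = sqrt(1080108.1956) = 1039.2825

1039.2825 units


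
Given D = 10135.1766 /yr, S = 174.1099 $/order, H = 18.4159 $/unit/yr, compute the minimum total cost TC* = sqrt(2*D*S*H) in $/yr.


2*D*S*H = 64994668.0823
TC* = sqrt(64994668.0823) = 8061.9271

8061.9271 $/yr


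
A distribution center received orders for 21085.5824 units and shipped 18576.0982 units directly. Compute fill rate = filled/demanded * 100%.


FR = 18576.0982 / 21085.5824 * 100 = 88.0986

88.0986%


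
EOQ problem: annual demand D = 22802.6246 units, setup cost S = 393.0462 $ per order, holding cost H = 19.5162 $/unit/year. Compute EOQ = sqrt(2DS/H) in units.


2*D*S = 2 * 22802.6246 * 393.0462 = 17924969.8981
2*D*S/H = 918466.1921
EOQ = sqrt(918466.1921) = 958.3664

958.3664 units


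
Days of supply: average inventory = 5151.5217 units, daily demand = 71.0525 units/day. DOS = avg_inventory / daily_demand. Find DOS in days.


DOS = 5151.5217 / 71.0525 = 72.5030

72.5030 days


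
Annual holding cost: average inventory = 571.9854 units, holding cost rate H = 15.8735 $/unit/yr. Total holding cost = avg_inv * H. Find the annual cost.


Cost = 571.9854 * 15.8735 = 9079.4102

9079.4102 $/yr


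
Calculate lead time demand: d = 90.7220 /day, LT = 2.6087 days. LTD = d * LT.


LTD = 90.7220 * 2.6087 = 236.6665

236.6665 units


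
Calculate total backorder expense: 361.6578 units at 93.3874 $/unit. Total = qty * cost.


Total = 361.6578 * 93.3874 = 33774.2816

33774.2816 $


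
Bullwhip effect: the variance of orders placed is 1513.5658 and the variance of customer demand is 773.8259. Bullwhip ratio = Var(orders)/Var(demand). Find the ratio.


BW = 1513.5658 / 773.8259 = 1.9560

1.9560


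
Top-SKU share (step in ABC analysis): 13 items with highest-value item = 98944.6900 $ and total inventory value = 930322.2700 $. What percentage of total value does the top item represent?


Top item = 98944.6900
Total = 930322.2700
Percentage = 98944.6900 / 930322.2700 * 100 = 10.6355

10.6355%


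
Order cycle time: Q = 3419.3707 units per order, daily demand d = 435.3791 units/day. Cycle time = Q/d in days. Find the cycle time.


Cycle = 3419.3707 / 435.3791 = 7.8538

7.8538 days


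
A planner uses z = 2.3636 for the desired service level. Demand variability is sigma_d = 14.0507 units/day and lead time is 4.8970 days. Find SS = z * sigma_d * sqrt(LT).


sqrt(LT) = sqrt(4.8970) = 2.2129
SS = 2.3636 * 14.0507 * 2.2129 = 73.4915

73.4915 units


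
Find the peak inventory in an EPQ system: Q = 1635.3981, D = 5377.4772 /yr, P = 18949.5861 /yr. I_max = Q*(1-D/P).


D/P = 0.2838
1 - D/P = 0.7162
I_max = 1635.3981 * 0.7162 = 1171.3080

1171.3080 units


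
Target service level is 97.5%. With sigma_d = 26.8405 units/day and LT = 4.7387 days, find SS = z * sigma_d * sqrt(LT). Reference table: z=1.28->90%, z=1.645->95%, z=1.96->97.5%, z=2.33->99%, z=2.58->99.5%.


From the table, SL = 97.5% corresponds to z = 1.96
sqrt(LT) = sqrt(4.7387) = 2.1769
SS = 1.96 * 26.8405 * 2.1769 = 114.5187

114.5187 units


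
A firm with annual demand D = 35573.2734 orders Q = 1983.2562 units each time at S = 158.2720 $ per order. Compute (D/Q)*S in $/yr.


Number of orders = D/Q = 17.9368
Cost = 17.9368 * 158.2720 = 2838.8935

2838.8935 $/yr


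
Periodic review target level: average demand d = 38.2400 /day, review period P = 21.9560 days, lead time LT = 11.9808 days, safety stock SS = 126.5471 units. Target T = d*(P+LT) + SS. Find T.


P + LT = 33.9368
d*(P+LT) = 38.2400 * 33.9368 = 1297.7432
T = 1297.7432 + 126.5471 = 1424.2903

1424.2903 units


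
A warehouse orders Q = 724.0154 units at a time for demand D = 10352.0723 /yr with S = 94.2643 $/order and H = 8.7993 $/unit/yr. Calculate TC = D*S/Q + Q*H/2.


Ordering cost = D*S/Q = 1347.8040
Holding cost = Q*H/2 = 3185.4144
TC = 1347.8040 + 3185.4144 = 4533.2184

4533.2184 $/yr


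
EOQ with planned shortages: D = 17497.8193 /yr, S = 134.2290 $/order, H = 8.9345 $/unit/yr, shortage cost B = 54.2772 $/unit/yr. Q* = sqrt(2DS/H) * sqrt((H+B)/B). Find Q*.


sqrt(2DS/H) = 725.0952
sqrt((H+B)/B) = 1.0792
Q* = 725.0952 * 1.0792 = 782.5012

782.5012 units


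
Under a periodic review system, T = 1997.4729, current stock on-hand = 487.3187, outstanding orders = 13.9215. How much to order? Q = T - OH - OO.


Inventory position = OH + OO = 487.3187 + 13.9215 = 501.2402
Q = 1997.4729 - 501.2402 = 1496.2327

1496.2327 units


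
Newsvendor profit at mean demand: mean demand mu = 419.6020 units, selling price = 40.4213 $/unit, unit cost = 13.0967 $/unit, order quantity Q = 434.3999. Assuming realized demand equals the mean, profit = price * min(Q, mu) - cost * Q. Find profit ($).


Sales at mu = min(434.3999, 419.6020) = 419.6020
Revenue = 40.4213 * 419.6020 = 16960.8583
Total cost = 13.0967 * 434.3999 = 5689.2052
Profit = 16960.8583 - 5689.2052 = 11271.6532

11271.6532 $


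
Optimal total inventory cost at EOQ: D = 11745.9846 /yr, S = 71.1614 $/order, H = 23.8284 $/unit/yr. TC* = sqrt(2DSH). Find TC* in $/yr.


2*D*S*H = 39834446.6135
TC* = sqrt(39834446.6135) = 6311.4536

6311.4536 $/yr


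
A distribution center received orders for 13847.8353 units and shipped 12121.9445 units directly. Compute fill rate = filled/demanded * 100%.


FR = 12121.9445 / 13847.8353 * 100 = 87.5367

87.5367%


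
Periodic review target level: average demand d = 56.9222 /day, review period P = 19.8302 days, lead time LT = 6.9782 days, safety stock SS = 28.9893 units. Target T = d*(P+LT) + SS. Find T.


P + LT = 26.8084
d*(P+LT) = 56.9222 * 26.8084 = 1525.9931
T = 1525.9931 + 28.9893 = 1554.9824

1554.9824 units


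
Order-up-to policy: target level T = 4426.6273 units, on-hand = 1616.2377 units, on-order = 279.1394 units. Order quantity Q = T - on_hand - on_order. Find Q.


Inventory position = OH + OO = 1616.2377 + 279.1394 = 1895.3771
Q = 4426.6273 - 1895.3771 = 2531.2502

2531.2502 units


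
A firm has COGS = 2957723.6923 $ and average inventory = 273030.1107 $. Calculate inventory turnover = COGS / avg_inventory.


Turnover = 2957723.6923 / 273030.1107 = 10.8330

10.8330


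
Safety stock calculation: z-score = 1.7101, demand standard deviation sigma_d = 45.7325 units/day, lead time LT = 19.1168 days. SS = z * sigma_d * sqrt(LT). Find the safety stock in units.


sqrt(LT) = sqrt(19.1168) = 4.3723
SS = 1.7101 * 45.7325 * 4.3723 = 341.9433

341.9433 units


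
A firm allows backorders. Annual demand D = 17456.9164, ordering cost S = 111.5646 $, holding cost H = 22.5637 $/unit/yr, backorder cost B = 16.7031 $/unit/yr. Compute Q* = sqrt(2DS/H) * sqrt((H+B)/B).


sqrt(2DS/H) = 415.4864
sqrt((H+B)/B) = 1.5333
Q* = 415.4864 * 1.5333 = 637.0463

637.0463 units


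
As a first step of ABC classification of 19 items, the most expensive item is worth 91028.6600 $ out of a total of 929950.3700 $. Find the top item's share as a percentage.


Top item = 91028.6600
Total = 929950.3700
Percentage = 91028.6600 / 929950.3700 * 100 = 9.7886

9.7886%


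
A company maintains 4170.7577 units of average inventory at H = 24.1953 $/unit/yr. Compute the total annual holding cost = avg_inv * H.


Cost = 4170.7577 * 24.1953 = 100912.7338

100912.7338 $/yr


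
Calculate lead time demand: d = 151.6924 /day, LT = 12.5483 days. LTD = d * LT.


LTD = 151.6924 * 12.5483 = 1903.4817

1903.4817 units


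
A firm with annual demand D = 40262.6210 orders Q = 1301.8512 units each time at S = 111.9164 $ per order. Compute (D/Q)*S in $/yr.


Number of orders = D/Q = 30.9272
Cost = 30.9272 * 111.9164 = 3461.2616

3461.2616 $/yr


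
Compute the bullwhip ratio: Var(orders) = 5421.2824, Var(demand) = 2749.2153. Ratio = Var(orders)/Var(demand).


BW = 5421.2824 / 2749.2153 = 1.9719

1.9719


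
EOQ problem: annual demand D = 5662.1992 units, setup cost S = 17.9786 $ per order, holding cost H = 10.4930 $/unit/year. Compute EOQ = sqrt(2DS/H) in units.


2*D*S = 2 * 5662.1992 * 17.9786 = 203596.8291
2*D*S/H = 19403.1096
EOQ = sqrt(19403.1096) = 139.2950

139.2950 units


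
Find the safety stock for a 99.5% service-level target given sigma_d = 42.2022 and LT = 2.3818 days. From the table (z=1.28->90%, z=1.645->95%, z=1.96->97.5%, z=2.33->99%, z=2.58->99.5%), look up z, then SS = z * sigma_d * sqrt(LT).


From the table, SL = 99.5% corresponds to z = 2.58
sqrt(LT) = sqrt(2.3818) = 1.5433
SS = 2.58 * 42.2022 * 1.5433 = 168.0380

168.0380 units


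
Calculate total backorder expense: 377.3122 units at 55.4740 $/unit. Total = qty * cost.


Total = 377.3122 * 55.4740 = 20931.0170

20931.0170 $


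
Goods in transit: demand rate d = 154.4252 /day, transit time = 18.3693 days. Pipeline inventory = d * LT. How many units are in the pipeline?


Pipeline = 154.4252 * 18.3693 = 2836.6828

2836.6828 units


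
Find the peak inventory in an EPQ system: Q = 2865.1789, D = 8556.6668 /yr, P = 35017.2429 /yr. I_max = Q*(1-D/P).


D/P = 0.2444
1 - D/P = 0.7556
I_max = 2865.1789 * 0.7556 = 2165.0558

2165.0558 units


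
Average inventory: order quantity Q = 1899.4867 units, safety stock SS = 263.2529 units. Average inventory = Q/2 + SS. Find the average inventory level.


Q/2 = 949.7433
Avg = 949.7433 + 263.2529 = 1212.9962

1212.9962 units


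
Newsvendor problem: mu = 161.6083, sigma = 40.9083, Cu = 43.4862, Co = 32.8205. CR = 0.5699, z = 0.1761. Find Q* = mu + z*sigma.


CR = Cu/(Cu+Co) = 43.4862/(43.4862+32.8205) = 0.5699
z = 0.1761
Q* = 161.6083 + 0.1761 * 40.9083 = 168.8123

168.8123 units


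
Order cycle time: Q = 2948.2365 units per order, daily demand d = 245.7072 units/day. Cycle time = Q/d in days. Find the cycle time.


Cycle = 2948.2365 / 245.7072 = 11.9990

11.9990 days


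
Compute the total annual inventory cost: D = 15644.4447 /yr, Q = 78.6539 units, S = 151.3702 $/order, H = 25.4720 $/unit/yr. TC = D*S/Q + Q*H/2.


Ordering cost = D*S/Q = 30107.8869
Holding cost = Q*H/2 = 1001.7361
TC = 30107.8869 + 1001.7361 = 31109.6229

31109.6229 $/yr


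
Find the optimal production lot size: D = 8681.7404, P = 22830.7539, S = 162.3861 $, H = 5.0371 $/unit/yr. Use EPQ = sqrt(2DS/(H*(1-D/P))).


1 - D/P = 1 - 0.3803 = 0.6197
H*(1-D/P) = 3.1217
2DS = 2819587.9295
EPQ = sqrt(903231.6798) = 950.3850

950.3850 units


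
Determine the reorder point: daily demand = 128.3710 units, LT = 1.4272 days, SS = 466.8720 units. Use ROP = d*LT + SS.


d*LT = 128.3710 * 1.4272 = 183.2111
ROP = 183.2111 + 466.8720 = 650.0831

650.0831 units


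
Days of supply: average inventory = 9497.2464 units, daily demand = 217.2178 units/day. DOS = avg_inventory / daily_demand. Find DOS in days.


DOS = 9497.2464 / 217.2178 = 43.7222

43.7222 days


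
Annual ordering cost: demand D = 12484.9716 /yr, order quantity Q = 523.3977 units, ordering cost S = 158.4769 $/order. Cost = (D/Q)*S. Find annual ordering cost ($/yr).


Number of orders = D/Q = 23.8537
Cost = 23.8537 * 158.4769 = 3780.2604

3780.2604 $/yr


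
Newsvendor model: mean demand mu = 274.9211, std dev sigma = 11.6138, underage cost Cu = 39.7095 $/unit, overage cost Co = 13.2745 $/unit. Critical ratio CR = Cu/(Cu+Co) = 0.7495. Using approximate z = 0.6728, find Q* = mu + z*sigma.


CR = Cu/(Cu+Co) = 39.7095/(39.7095+13.2745) = 0.7495
z = 0.6728
Q* = 274.9211 + 0.6728 * 11.6138 = 282.7349

282.7349 units


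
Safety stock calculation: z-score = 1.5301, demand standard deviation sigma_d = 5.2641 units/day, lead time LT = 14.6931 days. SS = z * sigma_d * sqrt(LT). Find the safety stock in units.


sqrt(LT) = sqrt(14.6931) = 3.8332
SS = 1.5301 * 5.2641 * 3.8332 = 30.8746

30.8746 units


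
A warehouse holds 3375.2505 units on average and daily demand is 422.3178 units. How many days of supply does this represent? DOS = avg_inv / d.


DOS = 3375.2505 / 422.3178 = 7.9922

7.9922 days


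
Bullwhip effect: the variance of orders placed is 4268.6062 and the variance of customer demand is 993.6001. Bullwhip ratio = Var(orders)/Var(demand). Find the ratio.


BW = 4268.6062 / 993.6001 = 4.2961

4.2961


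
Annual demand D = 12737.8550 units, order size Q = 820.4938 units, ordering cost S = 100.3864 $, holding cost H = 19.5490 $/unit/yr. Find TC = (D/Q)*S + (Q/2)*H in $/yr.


Ordering cost = D*S/Q = 1558.4608
Holding cost = Q*H/2 = 8019.9166
TC = 1558.4608 + 8019.9166 = 9578.3774

9578.3774 $/yr


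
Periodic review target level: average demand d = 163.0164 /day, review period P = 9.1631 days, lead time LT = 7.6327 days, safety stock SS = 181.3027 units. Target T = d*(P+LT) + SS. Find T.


P + LT = 16.7958
d*(P+LT) = 163.0164 * 16.7958 = 2737.9909
T = 2737.9909 + 181.3027 = 2919.2936

2919.2936 units


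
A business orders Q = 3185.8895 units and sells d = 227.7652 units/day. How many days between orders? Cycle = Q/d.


Cycle = 3185.8895 / 227.7652 = 13.9876

13.9876 days


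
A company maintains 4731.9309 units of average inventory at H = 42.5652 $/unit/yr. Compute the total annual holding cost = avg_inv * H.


Cost = 4731.9309 * 42.5652 = 201415.5851

201415.5851 $/yr


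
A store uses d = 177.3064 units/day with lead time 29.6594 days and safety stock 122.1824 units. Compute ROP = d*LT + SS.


d*LT = 177.3064 * 29.6594 = 5258.8014
ROP = 5258.8014 + 122.1824 = 5380.9838

5380.9838 units


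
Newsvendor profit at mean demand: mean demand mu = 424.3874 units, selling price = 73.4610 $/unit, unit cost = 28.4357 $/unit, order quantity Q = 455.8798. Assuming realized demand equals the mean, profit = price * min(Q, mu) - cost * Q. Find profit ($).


Sales at mu = min(455.8798, 424.3874) = 424.3874
Revenue = 73.4610 * 424.3874 = 31175.9228
Total cost = 28.4357 * 455.8798 = 12963.2612
Profit = 31175.9228 - 12963.2612 = 18212.6616

18212.6616 $


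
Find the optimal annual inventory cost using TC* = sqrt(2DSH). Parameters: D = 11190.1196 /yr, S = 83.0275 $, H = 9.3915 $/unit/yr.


2*D*S*H = 17451053.4255
TC* = sqrt(17451053.4255) = 4177.4458

4177.4458 $/yr


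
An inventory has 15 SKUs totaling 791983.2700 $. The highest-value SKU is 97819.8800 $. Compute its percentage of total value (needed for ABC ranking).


Top item = 97819.8800
Total = 791983.2700
Percentage = 97819.8800 / 791983.2700 * 100 = 12.3513

12.3513%


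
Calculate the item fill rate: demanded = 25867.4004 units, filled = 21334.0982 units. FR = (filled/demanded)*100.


FR = 21334.0982 / 25867.4004 * 100 = 82.4748

82.4748%


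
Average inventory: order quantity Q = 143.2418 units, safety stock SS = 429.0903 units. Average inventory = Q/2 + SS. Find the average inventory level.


Q/2 = 71.6209
Avg = 71.6209 + 429.0903 = 500.7112

500.7112 units


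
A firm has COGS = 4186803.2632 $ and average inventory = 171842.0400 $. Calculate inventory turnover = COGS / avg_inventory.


Turnover = 4186803.2632 / 171842.0400 = 24.3643

24.3643


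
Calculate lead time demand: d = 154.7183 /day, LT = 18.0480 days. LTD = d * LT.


LTD = 154.7183 * 18.0480 = 2792.3559

2792.3559 units


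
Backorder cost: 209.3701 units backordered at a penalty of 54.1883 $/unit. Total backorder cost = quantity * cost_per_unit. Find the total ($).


Total = 209.3701 * 54.1883 = 11345.4098

11345.4098 $


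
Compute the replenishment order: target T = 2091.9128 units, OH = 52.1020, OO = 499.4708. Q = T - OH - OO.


Inventory position = OH + OO = 52.1020 + 499.4708 = 551.5728
Q = 2091.9128 - 551.5728 = 1540.3400

1540.3400 units


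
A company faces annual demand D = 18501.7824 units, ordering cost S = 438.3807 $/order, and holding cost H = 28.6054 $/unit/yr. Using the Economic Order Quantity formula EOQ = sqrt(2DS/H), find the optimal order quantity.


2*D*S = 2 * 18501.7824 * 438.3807 = 16221648.6395
2*D*S/H = 567083.4402
EOQ = sqrt(567083.4402) = 753.0494

753.0494 units


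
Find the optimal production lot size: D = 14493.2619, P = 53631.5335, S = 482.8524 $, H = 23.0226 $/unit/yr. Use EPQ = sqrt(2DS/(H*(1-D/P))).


1 - D/P = 1 - 0.2702 = 0.7298
H*(1-D/P) = 16.8010
2DS = 13996212.5845
EPQ = sqrt(833057.0317) = 912.7196

912.7196 units


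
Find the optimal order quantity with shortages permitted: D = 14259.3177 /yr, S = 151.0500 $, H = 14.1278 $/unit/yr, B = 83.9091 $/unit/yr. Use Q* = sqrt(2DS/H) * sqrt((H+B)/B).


sqrt(2DS/H) = 552.1886
sqrt((H+B)/B) = 1.0809
Q* = 552.1886 * 1.0809 = 596.8672

596.8672 units


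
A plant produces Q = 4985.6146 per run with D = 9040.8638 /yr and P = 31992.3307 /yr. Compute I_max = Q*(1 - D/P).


D/P = 0.2826
1 - D/P = 0.7174
I_max = 4985.6146 * 0.7174 = 3576.7062

3576.7062 units


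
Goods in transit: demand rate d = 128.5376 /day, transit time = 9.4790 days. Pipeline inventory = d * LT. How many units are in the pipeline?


Pipeline = 128.5376 * 9.4790 = 1218.4079

1218.4079 units


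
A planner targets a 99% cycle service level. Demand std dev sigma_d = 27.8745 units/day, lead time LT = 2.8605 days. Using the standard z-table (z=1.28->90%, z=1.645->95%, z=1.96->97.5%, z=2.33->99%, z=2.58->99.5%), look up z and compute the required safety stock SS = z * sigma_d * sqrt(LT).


From the table, SL = 99% corresponds to z = 2.33
sqrt(LT) = sqrt(2.8605) = 1.6913
SS = 2.33 * 27.8745 * 1.6913 = 109.8459

109.8459 units


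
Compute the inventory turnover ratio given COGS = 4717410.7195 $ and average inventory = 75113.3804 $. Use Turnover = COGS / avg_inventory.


Turnover = 4717410.7195 / 75113.3804 = 62.8039

62.8039


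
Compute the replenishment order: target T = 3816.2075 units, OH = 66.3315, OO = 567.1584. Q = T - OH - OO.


Inventory position = OH + OO = 66.3315 + 567.1584 = 633.4899
Q = 3816.2075 - 633.4899 = 3182.7176

3182.7176 units


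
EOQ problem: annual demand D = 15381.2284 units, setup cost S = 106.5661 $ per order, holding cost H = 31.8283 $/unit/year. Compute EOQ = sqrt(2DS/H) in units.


2*D*S = 2 * 15381.2284 * 106.5661 = 3278235.0476
2*D*S/H = 102997.4912
EOQ = sqrt(102997.4912) = 320.9322

320.9322 units


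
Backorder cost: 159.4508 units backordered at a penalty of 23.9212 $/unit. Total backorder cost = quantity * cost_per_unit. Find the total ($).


Total = 159.4508 * 23.9212 = 3814.2545

3814.2545 $


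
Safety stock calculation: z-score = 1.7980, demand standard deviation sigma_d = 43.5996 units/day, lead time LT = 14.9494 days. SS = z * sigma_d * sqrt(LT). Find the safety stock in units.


sqrt(LT) = sqrt(14.9494) = 3.8664
SS = 1.7980 * 43.5996 * 3.8664 = 303.0987

303.0987 units


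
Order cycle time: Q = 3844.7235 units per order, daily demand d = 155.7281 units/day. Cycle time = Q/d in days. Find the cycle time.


Cycle = 3844.7235 / 155.7281 = 24.6887

24.6887 days


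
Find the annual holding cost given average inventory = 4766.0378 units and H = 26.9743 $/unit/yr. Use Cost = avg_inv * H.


Cost = 4766.0378 * 26.9743 = 128560.5334

128560.5334 $/yr


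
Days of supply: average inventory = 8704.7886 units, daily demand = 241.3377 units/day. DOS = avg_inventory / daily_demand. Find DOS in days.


DOS = 8704.7886 / 241.3377 = 36.0689

36.0689 days


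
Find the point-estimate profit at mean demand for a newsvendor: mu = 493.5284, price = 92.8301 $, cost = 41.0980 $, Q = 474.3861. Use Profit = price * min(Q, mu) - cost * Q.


Sales at mu = min(474.3861, 493.5284) = 474.3861
Revenue = 92.8301 * 474.3861 = 44037.3091
Total cost = 41.0980 * 474.3861 = 19496.3199
Profit = 44037.3091 - 19496.3199 = 24540.9892

24540.9892 $


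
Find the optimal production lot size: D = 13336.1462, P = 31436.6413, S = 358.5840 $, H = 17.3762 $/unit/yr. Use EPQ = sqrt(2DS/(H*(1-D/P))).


1 - D/P = 1 - 0.4242 = 0.5758
H*(1-D/P) = 10.0048
2DS = 9564257.2980
EPQ = sqrt(955965.3032) = 977.7348

977.7348 units


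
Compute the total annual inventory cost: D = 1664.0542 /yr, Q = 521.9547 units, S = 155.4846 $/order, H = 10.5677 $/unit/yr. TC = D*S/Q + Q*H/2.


Ordering cost = D*S/Q = 495.7036
Holding cost = Q*H/2 = 2757.9303
TC = 495.7036 + 2757.9303 = 3253.6339

3253.6339 $/yr


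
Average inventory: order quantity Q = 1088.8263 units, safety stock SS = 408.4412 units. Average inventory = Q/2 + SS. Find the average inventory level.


Q/2 = 544.4131
Avg = 544.4131 + 408.4412 = 952.8543

952.8543 units


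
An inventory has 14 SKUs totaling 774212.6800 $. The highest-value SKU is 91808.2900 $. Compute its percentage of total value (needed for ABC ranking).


Top item = 91808.2900
Total = 774212.6800
Percentage = 91808.2900 / 774212.6800 * 100 = 11.8583

11.8583%


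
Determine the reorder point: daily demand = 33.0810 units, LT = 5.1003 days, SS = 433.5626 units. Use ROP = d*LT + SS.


d*LT = 33.0810 * 5.1003 = 168.7230
ROP = 168.7230 + 433.5626 = 602.2856

602.2856 units


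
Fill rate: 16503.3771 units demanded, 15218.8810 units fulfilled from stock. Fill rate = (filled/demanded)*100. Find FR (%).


FR = 15218.8810 / 16503.3771 * 100 = 92.2168

92.2168%


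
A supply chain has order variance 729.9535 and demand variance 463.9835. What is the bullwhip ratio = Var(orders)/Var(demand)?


BW = 729.9535 / 463.9835 = 1.5732

1.5732


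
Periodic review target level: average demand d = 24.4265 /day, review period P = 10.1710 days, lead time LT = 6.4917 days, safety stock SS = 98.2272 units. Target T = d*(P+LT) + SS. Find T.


P + LT = 16.6627
d*(P+LT) = 24.4265 * 16.6627 = 407.0114
T = 407.0114 + 98.2272 = 505.2386

505.2386 units


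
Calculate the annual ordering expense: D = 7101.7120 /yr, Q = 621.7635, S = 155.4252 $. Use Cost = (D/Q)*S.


Number of orders = D/Q = 11.4219
Cost = 11.4219 * 155.4252 = 1775.2490

1775.2490 $/yr


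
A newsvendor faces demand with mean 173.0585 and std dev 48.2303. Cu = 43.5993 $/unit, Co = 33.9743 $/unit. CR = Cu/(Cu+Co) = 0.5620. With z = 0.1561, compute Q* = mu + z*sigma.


CR = Cu/(Cu+Co) = 43.5993/(43.5993+33.9743) = 0.5620
z = 0.1561
Q* = 173.0585 + 0.1561 * 48.2303 = 180.5872

180.5872 units


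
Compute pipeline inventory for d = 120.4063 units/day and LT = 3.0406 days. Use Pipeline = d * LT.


Pipeline = 120.4063 * 3.0406 = 366.1074

366.1074 units


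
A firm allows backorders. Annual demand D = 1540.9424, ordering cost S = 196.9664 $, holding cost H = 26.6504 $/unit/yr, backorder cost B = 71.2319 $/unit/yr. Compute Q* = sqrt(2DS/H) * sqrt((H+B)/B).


sqrt(2DS/H) = 150.9220
sqrt((H+B)/B) = 1.1722
Q* = 150.9220 * 1.1722 = 176.9160

176.9160 units


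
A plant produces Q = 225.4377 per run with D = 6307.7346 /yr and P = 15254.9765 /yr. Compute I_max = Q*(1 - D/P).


D/P = 0.4135
1 - D/P = 0.5865
I_max = 225.4377 * 0.5865 = 132.2221

132.2221 units


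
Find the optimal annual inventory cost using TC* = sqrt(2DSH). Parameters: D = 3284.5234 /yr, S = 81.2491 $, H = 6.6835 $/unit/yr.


2*D*S*H = 3567178.7096
TC* = sqrt(3567178.7096) = 1888.6976

1888.6976 $/yr


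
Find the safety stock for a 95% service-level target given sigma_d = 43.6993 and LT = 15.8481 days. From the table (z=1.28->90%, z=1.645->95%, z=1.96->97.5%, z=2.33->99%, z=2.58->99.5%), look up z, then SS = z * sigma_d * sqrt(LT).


From the table, SL = 95% corresponds to z = 1.645
sqrt(LT) = sqrt(15.8481) = 3.9810
SS = 1.645 * 43.6993 * 3.9810 = 286.1732

286.1732 units


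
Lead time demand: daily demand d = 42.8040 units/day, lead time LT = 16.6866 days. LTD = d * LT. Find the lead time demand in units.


LTD = 42.8040 * 16.6866 = 714.2532

714.2532 units


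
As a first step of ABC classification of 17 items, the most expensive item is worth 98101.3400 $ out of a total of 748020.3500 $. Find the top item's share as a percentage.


Top item = 98101.3400
Total = 748020.3500
Percentage = 98101.3400 / 748020.3500 * 100 = 13.1148

13.1148%


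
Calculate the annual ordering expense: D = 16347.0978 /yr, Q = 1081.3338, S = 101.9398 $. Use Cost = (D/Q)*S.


Number of orders = D/Q = 15.1175
Cost = 15.1175 * 101.9398 = 1541.0781

1541.0781 $/yr


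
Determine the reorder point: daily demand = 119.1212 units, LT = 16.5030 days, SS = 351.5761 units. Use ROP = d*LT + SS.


d*LT = 119.1212 * 16.5030 = 1965.8572
ROP = 1965.8572 + 351.5761 = 2317.4333

2317.4333 units


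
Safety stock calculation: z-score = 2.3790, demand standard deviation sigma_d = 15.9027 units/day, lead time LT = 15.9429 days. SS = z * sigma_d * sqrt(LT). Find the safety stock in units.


sqrt(LT) = sqrt(15.9429) = 3.9929
SS = 2.3790 * 15.9027 * 3.9929 = 151.0598

151.0598 units


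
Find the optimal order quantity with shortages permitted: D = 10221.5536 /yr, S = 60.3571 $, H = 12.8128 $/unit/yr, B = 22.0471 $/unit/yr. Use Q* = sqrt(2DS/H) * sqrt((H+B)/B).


sqrt(2DS/H) = 310.3242
sqrt((H+B)/B) = 1.2574
Q* = 310.3242 * 1.2574 = 390.2141

390.2141 units


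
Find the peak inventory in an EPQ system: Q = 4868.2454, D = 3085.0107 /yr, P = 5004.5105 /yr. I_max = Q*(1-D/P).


D/P = 0.6164
1 - D/P = 0.3836
I_max = 4868.2454 * 0.3836 = 1867.2348

1867.2348 units


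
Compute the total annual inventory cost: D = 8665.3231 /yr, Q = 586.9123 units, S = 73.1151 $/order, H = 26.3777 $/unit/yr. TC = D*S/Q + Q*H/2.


Ordering cost = D*S/Q = 1079.4900
Holding cost = Q*H/2 = 7740.6983
TC = 1079.4900 + 7740.6983 = 8820.1883

8820.1883 $/yr


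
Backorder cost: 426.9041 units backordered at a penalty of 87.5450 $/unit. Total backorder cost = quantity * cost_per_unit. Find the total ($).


Total = 426.9041 * 87.5450 = 37373.3194

37373.3194 $


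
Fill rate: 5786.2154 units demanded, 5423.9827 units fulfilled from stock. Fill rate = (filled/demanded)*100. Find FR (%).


FR = 5423.9827 / 5786.2154 * 100 = 93.7397

93.7397%


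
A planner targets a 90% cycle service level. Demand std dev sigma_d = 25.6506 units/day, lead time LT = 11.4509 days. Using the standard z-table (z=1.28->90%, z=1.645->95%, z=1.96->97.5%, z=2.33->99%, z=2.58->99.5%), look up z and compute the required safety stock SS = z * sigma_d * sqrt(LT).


From the table, SL = 90% corresponds to z = 1.28
sqrt(LT) = sqrt(11.4509) = 3.3839
SS = 1.28 * 25.6506 * 3.3839 = 111.1034

111.1034 units


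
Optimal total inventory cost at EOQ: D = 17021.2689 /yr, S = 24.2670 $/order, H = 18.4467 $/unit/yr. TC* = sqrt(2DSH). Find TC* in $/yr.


2*D*S*H = 15239008.2215
TC* = sqrt(15239008.2215) = 3903.7172

3903.7172 $/yr
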